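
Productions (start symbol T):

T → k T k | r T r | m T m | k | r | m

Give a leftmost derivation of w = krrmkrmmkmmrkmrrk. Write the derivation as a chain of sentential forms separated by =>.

T => kTk   [T → k T k]
kTk => krTrk   [T → r T r]
krTrk => krrTrrk   [T → r T r]
krrTrrk => krrmTmrrk   [T → m T m]
krrmTmrrk => krrmkTkmrrk   [T → k T k]
krrmkTkmrrk => krrmkrTrkmrrk   [T → r T r]
krrmkrTrkmrrk => krrmkrmTmrkmrrk   [T → m T m]
krrmkrmTmrkmrrk => krrmkrmmTmmrkmrrk   [T → m T m]
krrmkrmmTmmrkmrrk => krrmkrmmkmmrkmrrk   [T → k]

T => kTk => krTrk => krrTrrk => krrmTmrrk => krrmkTkmrrk => krrmkrTrkmrrk => krrmkrmTmrkmrrk => krrmkrmmTmmrkmrrk => krrmkrmmkmmrkmrrk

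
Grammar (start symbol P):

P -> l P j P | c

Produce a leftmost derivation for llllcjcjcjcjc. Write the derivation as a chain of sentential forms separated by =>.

P => lPjP => llPjPjP => lllPjPjPjP => llllPjPjPjPjP => llllcjPjPjPjP => llllcjcjPjPjP => llllcjcjcjPjP => llllcjcjcjcjP => llllcjcjcjcjc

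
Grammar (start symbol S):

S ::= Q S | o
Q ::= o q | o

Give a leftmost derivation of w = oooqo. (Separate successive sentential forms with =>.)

S => QS   [S ::= Q S]
QS => oS   [Q ::= o]
oS => oQS   [S ::= Q S]
oQS => ooS   [Q ::= o]
ooS => ooQS   [S ::= Q S]
ooQS => oooqS   [Q ::= o q]
oooqS => oooqo   [S ::= o]

S => QS => oS => oQS => ooS => ooQS => oooqS => oooqo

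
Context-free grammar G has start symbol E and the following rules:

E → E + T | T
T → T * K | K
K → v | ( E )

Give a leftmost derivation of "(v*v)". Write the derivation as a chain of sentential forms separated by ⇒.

E ⇒ T ⇒ K ⇒ (E) ⇒ (T) ⇒ (T*K) ⇒ (K*K) ⇒ (v*K) ⇒ (v*v)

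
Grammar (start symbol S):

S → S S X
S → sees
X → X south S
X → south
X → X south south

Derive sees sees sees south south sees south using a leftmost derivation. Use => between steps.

S => S S X => S S X S X => sees S X S X => sees S S X X S X => sees sees S X X S X => sees sees sees X X S X => sees sees sees south X S X => sees sees sees south south S X => sees sees sees south south sees X => sees sees sees south south sees south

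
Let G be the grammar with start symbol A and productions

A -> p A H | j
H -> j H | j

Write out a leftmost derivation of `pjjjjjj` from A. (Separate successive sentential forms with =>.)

A => pAH   [A -> p A H]
pAH => pjH   [A -> j]
pjH => pjjH   [H -> j H]
pjjH => pjjjH   [H -> j H]
pjjjH => pjjjjH   [H -> j H]
pjjjjH => pjjjjjH   [H -> j H]
pjjjjjH => pjjjjjj   [H -> j]

A => pAH => pjH => pjjH => pjjjH => pjjjjH => pjjjjjH => pjjjjjj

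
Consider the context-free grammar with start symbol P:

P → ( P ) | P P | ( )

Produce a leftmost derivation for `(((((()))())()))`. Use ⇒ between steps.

P ⇒ (P) ⇒ ((P)) ⇒ ((PP)) ⇒ (((P)P)) ⇒ (((PP)P)) ⇒ ((((P)P)P)) ⇒ (((((P))P)P)) ⇒ (((((()))P)P)) ⇒ (((((()))())P)) ⇒ (((((()))())()))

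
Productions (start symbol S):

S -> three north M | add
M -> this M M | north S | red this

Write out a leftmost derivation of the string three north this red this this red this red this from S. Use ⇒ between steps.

S ⇒ three north M   [S -> three north M]
three north M ⇒ three north this M M   [M -> this M M]
three north this M M ⇒ three north this red this M   [M -> red this]
three north this red this M ⇒ three north this red this this M M   [M -> this M M]
three north this red this this M M ⇒ three north this red this this red this M   [M -> red this]
three north this red this this red this M ⇒ three north this red this this red this red this   [M -> red this]

S ⇒ three north M ⇒ three north this M M ⇒ three north this red this M ⇒ three north this red this this M M ⇒ three north this red this this red this M ⇒ three north this red this this red this red this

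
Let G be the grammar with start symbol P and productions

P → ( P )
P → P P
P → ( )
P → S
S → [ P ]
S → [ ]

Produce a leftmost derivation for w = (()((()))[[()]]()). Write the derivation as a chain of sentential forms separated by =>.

P => (P) => (PP) => (PPP) => (()PP) => (()(P)P) => (()((P))P) => (()((()))P) => (()((()))PP) => (()((()))SP) => (()((()))[P]P) => (()((()))[S]P) => (()((()))[[P]]P) => (()((()))[[()]]P) => (()((()))[[()]]())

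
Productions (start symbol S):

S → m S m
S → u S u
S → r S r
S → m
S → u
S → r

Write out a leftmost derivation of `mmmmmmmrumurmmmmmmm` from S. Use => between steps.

S => mSm   [S → m S m]
mSm => mmSmm   [S → m S m]
mmSmm => mmmSmmm   [S → m S m]
mmmSmmm => mmmmSmmmm   [S → m S m]
mmmmSmmmm => mmmmmSmmmmm   [S → m S m]
mmmmmSmmmmm => mmmmmmSmmmmmm   [S → m S m]
mmmmmmSmmmmmm => mmmmmmmSmmmmmmm   [S → m S m]
mmmmmmmSmmmmmmm => mmmmmmmrSrmmmmmmm   [S → r S r]
mmmmmmmrSrmmmmmmm => mmmmmmmruSurmmmmmmm   [S → u S u]
mmmmmmmruSurmmmmmmm => mmmmmmmrumurmmmmmmm   [S → m]

S=>mSm=>mmSmm=>mmmSmmm=>mmmmSmmmm=>mmmmmSmmmmm=>mmmmmmSmmmmmm=>mmmmmmmSmmmmmmm=>mmmmmmmrSrmmmmmmm=>mmmmmmmruSurmmmmmmm=>mmmmmmmrumurmmmmmmm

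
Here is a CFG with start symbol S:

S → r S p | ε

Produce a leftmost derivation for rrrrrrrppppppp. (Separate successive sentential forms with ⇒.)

S ⇒ rSp ⇒ rrSpp ⇒ rrrSppp ⇒ rrrrSpppp ⇒ rrrrrSppppp ⇒ rrrrrrSpppppp ⇒ rrrrrrrSppppppp ⇒ rrrrrrrppppppp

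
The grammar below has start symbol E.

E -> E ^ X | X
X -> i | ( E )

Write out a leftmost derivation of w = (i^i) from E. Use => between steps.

E => X => (E) => (E^X) => (X^X) => (i^X) => (i^i)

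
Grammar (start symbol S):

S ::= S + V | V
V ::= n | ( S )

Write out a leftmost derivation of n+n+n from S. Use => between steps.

S=>S+V=>S+V+V=>V+V+V=>n+V+V=>n+n+V=>n+n+n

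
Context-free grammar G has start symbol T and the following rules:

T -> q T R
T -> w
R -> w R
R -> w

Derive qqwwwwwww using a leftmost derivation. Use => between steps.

T => qTR   [T -> q T R]
qTR => qqTRR   [T -> q T R]
qqTRR => qqwRR   [T -> w]
qqwRR => qqwwR   [R -> w]
qqwwR => qqwwwR   [R -> w R]
qqwwwR => qqwwwwR   [R -> w R]
qqwwwwR => qqwwwwwR   [R -> w R]
qqwwwwwR => qqwwwwwwR   [R -> w R]
qqwwwwwwR => qqwwwwwww   [R -> w]

T=>qTR=>qqTRR=>qqwRR=>qqwwR=>qqwwwR=>qqwwwwR=>qqwwwwwR=>qqwwwwwwR=>qqwwwwwww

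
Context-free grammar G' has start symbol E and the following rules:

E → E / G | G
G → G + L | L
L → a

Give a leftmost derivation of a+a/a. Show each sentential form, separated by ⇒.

E ⇒ E/G ⇒ G/G ⇒ G+L/G ⇒ L+L/G ⇒ a+L/G ⇒ a+a/G ⇒ a+a/L ⇒ a+a/a

E ⇒ E/G   [E → E / G]
E/G ⇒ G/G   [E → G]
G/G ⇒ G+L/G   [G → G + L]
G+L/G ⇒ L+L/G   [G → L]
L+L/G ⇒ a+L/G   [L → a]
a+L/G ⇒ a+a/G   [L → a]
a+a/G ⇒ a+a/L   [G → L]
a+a/L ⇒ a+a/a   [L → a]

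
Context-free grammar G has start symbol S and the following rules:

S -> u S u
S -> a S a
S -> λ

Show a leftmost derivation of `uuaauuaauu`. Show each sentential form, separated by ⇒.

S⇒uSu⇒uuSuu⇒uuaSauu⇒uuaaSaauu⇒uuaauSuaauu⇒uuaauuaauu

S ⇒ uSu   [S -> u S u]
uSu ⇒ uuSuu   [S -> u S u]
uuSuu ⇒ uuaSauu   [S -> a S a]
uuaSauu ⇒ uuaaSaauu   [S -> a S a]
uuaaSaauu ⇒ uuaauSuaauu   [S -> u S u]
uuaauSuaauu ⇒ uuaauuaauu   [S -> λ]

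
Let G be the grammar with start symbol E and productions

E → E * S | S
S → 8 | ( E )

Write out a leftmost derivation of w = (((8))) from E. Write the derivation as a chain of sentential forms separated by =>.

E => S => (E) => (S) => ((E)) => ((S)) => (((E))) => (((S))) => (((8)))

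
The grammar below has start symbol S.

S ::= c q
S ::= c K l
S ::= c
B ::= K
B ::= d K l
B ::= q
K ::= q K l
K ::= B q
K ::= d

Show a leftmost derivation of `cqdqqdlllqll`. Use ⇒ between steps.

S ⇒ cKl   [S ::= c K l]
cKl ⇒ cqKll   [K ::= q K l]
cqKll ⇒ cqBqll   [K ::= B q]
cqBqll ⇒ cqdKlqll   [B ::= d K l]
cqdKlqll ⇒ cqdqKllqll   [K ::= q K l]
cqdqKllqll ⇒ cqdqqKlllqll   [K ::= q K l]
cqdqqKlllqll ⇒ cqdqqdlllqll   [K ::= d]

S ⇒ cKl ⇒ cqKll ⇒ cqBqll ⇒ cqdKlqll ⇒ cqdqKllqll ⇒ cqdqqKlllqll ⇒ cqdqqdlllqll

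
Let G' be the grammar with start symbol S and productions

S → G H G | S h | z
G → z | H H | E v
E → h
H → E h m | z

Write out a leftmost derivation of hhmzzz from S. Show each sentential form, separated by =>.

S => GHG   [S → G H G]
GHG => HHHG   [G → H H]
HHHG => EhmHHG   [H → E h m]
EhmHHG => hhmHHG   [E → h]
hhmHHG => hhmzHG   [H → z]
hhmzHG => hhmzzG   [H → z]
hhmzzG => hhmzzz   [G → z]

S => GHG => HHHG => EhmHHG => hhmHHG => hhmzHG => hhmzzG => hhmzzz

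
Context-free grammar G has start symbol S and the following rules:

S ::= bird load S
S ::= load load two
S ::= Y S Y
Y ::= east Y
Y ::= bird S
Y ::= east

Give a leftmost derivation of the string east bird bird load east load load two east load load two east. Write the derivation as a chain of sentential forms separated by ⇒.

S ⇒ Y S Y ⇒ east Y S Y ⇒ east bird S S Y ⇒ east bird bird load S S Y ⇒ east bird bird load Y S Y S Y ⇒ east bird bird load east S Y S Y ⇒ east bird bird load east load load two Y S Y ⇒ east bird bird load east load load two east S Y ⇒ east bird bird load east load load two east load load two Y ⇒ east bird bird load east load load two east load load two east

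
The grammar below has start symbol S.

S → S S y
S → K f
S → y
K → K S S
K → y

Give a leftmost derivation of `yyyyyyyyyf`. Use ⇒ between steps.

S ⇒ Kf   [S → K f]
Kf ⇒ KSSf   [K → K S S]
KSSf ⇒ KSSSSf   [K → K S S]
KSSSSf ⇒ KSSSSSSf   [K → K S S]
KSSSSSSf ⇒ KSSSSSSSSf   [K → K S S]
KSSSSSSSSf ⇒ ySSSSSSSSf   [K → y]
ySSSSSSSSf ⇒ yySSSSSSSf   [S → y]
yySSSSSSSf ⇒ yyySSSSSSf   [S → y]
yyySSSSSSf ⇒ yyyySSSSSf   [S → y]
yyyySSSSSf ⇒ yyyyySSSSf   [S → y]
yyyyySSSSf ⇒ yyyyyySSSf   [S → y]
yyyyyySSSf ⇒ yyyyyyySSf   [S → y]
yyyyyyySSf ⇒ yyyyyyyySf   [S → y]
yyyyyyyySf ⇒ yyyyyyyyyf   [S → y]

S⇒Kf⇒KSSf⇒KSSSSf⇒KSSSSSSf⇒KSSSSSSSSf⇒ySSSSSSSSf⇒yySSSSSSSf⇒yyySSSSSSf⇒yyyySSSSSf⇒yyyyySSSSf⇒yyyyyySSSf⇒yyyyyyySSf⇒yyyyyyyySf⇒yyyyyyyyyf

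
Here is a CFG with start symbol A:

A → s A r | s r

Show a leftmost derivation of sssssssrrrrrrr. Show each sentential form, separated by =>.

A => sAr => ssArr => sssArrr => ssssArrrr => sssssArrrrr => ssssssArrrrrr => sssssssrrrrrrr

A => sAr   [A → s A r]
sAr => ssArr   [A → s A r]
ssArr => sssArrr   [A → s A r]
sssArrr => ssssArrrr   [A → s A r]
ssssArrrr => sssssArrrrr   [A → s A r]
sssssArrrrr => ssssssArrrrrr   [A → s A r]
ssssssArrrrrr => sssssssrrrrrrr   [A → s r]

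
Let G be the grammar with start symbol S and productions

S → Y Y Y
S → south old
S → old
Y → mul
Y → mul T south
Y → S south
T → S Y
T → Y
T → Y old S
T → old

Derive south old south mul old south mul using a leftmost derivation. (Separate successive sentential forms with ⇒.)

S ⇒ Y Y Y ⇒ S south Y Y ⇒ south old south Y Y ⇒ south old south mul T south Y ⇒ south old south mul old south Y ⇒ south old south mul old south mul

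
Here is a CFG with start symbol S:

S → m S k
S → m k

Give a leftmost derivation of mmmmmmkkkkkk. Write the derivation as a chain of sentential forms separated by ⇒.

S ⇒ mSk   [S → m S k]
mSk ⇒ mmSkk   [S → m S k]
mmSkk ⇒ mmmSkkk   [S → m S k]
mmmSkkk ⇒ mmmmSkkkk   [S → m S k]
mmmmSkkkk ⇒ mmmmmSkkkkk   [S → m S k]
mmmmmSkkkkk ⇒ mmmmmmkkkkkk   [S → m k]

S ⇒ mSk ⇒ mmSkk ⇒ mmmSkkk ⇒ mmmmSkkkk ⇒ mmmmmSkkkkk ⇒ mmmmmmkkkkkk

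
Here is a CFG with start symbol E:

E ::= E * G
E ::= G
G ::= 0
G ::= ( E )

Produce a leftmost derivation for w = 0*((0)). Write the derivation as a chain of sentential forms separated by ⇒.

E⇒E*G⇒G*G⇒0*G⇒0*(E)⇒0*(G)⇒0*((E))⇒0*((G))⇒0*((0))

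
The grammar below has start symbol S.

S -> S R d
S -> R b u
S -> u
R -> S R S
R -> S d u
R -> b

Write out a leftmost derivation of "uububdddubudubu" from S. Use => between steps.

S => Rbu => Sdubu => Rbudubu => Sdubudubu => SRddubudubu => uRddubudubu => uSRSddubudubu => uuRSddubudubu => uubSddubudubu => uubSRdddubudubu => uubuRdddubudubu => uububdddubudubu

S => Rbu   [S -> R b u]
Rbu => Sdubu   [R -> S d u]
Sdubu => Rbudubu   [S -> R b u]
Rbudubu => Sdubudubu   [R -> S d u]
Sdubudubu => SRddubudubu   [S -> S R d]
SRddubudubu => uRddubudubu   [S -> u]
uRddubudubu => uSRSddubudubu   [R -> S R S]
uSRSddubudubu => uuRSddubudubu   [S -> u]
uuRSddubudubu => uubSddubudubu   [R -> b]
uubSddubudubu => uubSRdddubudubu   [S -> S R d]
uubSRdddubudubu => uubuRdddubudubu   [S -> u]
uubuRdddubudubu => uububdddubudubu   [R -> b]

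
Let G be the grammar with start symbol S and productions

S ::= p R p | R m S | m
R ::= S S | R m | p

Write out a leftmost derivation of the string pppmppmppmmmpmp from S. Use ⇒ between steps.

S⇒pRp⇒pRmp⇒pSSmp⇒ppRpSmp⇒ppRmpSmp⇒pppmpSmp⇒pppmpRmSmp⇒pppmppmSmp⇒pppmppmpRpmp⇒pppmppmpSSpmp⇒pppmppmpRmSSpmp⇒pppmppmppmSSpmp⇒pppmppmppmmSpmp⇒pppmppmppmmmpmp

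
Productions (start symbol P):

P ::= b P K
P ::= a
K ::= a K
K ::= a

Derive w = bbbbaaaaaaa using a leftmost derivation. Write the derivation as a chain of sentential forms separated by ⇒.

P ⇒ bPK ⇒ bbPKK ⇒ bbbPKKK ⇒ bbbbPKKKK ⇒ bbbbaKKKK ⇒ bbbbaaKKKK ⇒ bbbbaaaKKK ⇒ bbbbaaaaKKK ⇒ bbbbaaaaaKK ⇒ bbbbaaaaaaK ⇒ bbbbaaaaaaa

P ⇒ bPK   [P ::= b P K]
bPK ⇒ bbPKK   [P ::= b P K]
bbPKK ⇒ bbbPKKK   [P ::= b P K]
bbbPKKK ⇒ bbbbPKKKK   [P ::= b P K]
bbbbPKKKK ⇒ bbbbaKKKK   [P ::= a]
bbbbaKKKK ⇒ bbbbaaKKKK   [K ::= a K]
bbbbaaKKKK ⇒ bbbbaaaKKK   [K ::= a]
bbbbaaaKKK ⇒ bbbbaaaaKKK   [K ::= a K]
bbbbaaaaKKK ⇒ bbbbaaaaaKK   [K ::= a]
bbbbaaaaaKK ⇒ bbbbaaaaaaK   [K ::= a]
bbbbaaaaaaK ⇒ bbbbaaaaaaa   [K ::= a]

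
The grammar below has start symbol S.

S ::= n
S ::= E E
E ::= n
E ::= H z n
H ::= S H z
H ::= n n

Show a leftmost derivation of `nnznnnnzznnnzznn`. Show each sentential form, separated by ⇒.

S ⇒ EE   [S ::= E E]
EE ⇒ HznE   [E ::= H z n]
HznE ⇒ SHzznE   [H ::= S H z]
SHzznE ⇒ EEHzznE   [S ::= E E]
EEHzznE ⇒ HznEHzznE   [E ::= H z n]
HznEHzznE ⇒ nnznEHzznE   [H ::= n n]
nnznEHzznE ⇒ nnznHznHzznE   [E ::= H z n]
nnznHznHzznE ⇒ nnznSHzznHzznE   [H ::= S H z]
nnznSHzznHzznE ⇒ nnznnHzznHzznE   [S ::= n]
nnznnHzznHzznE ⇒ nnznnnnzznHzznE   [H ::= n n]
nnznnnnzznHzznE ⇒ nnznnnnzznnnzznE   [H ::= n n]
nnznnnnzznnnzznE ⇒ nnznnnnzznnnzznn   [E ::= n]

S ⇒ EE ⇒ HznE ⇒ SHzznE ⇒ EEHzznE ⇒ HznEHzznE ⇒ nnznEHzznE ⇒ nnznHznHzznE ⇒ nnznSHzznHzznE ⇒ nnznnHzznHzznE ⇒ nnznnnnzznHzznE ⇒ nnznnnnzznnnzznE ⇒ nnznnnnzznnnzznn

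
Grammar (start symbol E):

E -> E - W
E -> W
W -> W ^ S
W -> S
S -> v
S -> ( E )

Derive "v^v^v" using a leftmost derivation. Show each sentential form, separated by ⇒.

E ⇒ W   [E -> W]
W ⇒ W^S   [W -> W ^ S]
W^S ⇒ W^S^S   [W -> W ^ S]
W^S^S ⇒ S^S^S   [W -> S]
S^S^S ⇒ v^S^S   [S -> v]
v^S^S ⇒ v^v^S   [S -> v]
v^v^S ⇒ v^v^v   [S -> v]

E ⇒ W ⇒ W^S ⇒ W^S^S ⇒ S^S^S ⇒ v^S^S ⇒ v^v^S ⇒ v^v^v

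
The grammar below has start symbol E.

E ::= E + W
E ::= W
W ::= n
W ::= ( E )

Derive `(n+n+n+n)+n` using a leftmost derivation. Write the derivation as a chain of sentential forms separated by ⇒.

E ⇒ E+W ⇒ W+W ⇒ (E)+W ⇒ (E+W)+W ⇒ (E+W+W)+W ⇒ (E+W+W+W)+W ⇒ (W+W+W+W)+W ⇒ (n+W+W+W)+W ⇒ (n+n+W+W)+W ⇒ (n+n+n+W)+W ⇒ (n+n+n+n)+W ⇒ (n+n+n+n)+n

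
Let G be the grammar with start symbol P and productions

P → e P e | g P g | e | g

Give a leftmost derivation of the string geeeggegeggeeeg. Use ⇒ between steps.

P ⇒ gPg   [P → g P g]
gPg ⇒ gePeg   [P → e P e]
gePeg ⇒ geePeeg   [P → e P e]
geePeeg ⇒ geeePeeeg   [P → e P e]
geeePeeeg ⇒ geeegPgeeeg   [P → g P g]
geeegPgeeeg ⇒ geeeggPggeeeg   [P → g P g]
geeeggPggeeeg ⇒ geeeggePeggeeeg   [P → e P e]
geeeggePeggeeeg ⇒ geeeggegeggeeeg   [P → g]

P ⇒ gPg ⇒ gePeg ⇒ geePeeg ⇒ geeePeeeg ⇒ geeegPgeeeg ⇒ geeeggPggeeeg ⇒ geeeggePeggeeeg ⇒ geeeggegeggeeeg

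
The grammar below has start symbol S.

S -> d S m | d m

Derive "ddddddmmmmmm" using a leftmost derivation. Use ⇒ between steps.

S ⇒ dSm   [S -> d S m]
dSm ⇒ ddSmm   [S -> d S m]
ddSmm ⇒ dddSmmm   [S -> d S m]
dddSmmm ⇒ ddddSmmmm   [S -> d S m]
ddddSmmmm ⇒ dddddSmmmmm   [S -> d S m]
dddddSmmmmm ⇒ ddddddmmmmmm   [S -> d m]

S ⇒ dSm ⇒ ddSmm ⇒ dddSmmm ⇒ ddddSmmmm ⇒ dddddSmmmmm ⇒ ddddddmmmmmm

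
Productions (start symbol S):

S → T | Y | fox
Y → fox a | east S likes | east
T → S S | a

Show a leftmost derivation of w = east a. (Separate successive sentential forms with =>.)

S => T => S S => Y S => east S => east T => east a

S => T   [S → T]
T => S S   [T → S S]
S S => Y S   [S → Y]
Y S => east S   [Y → east]
east S => east T   [S → T]
east T => east a   [T → a]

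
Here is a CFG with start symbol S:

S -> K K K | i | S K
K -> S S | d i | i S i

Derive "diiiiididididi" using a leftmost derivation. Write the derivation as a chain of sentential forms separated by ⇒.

S ⇒ KKK   [S -> K K K]
KKK ⇒ diKK   [K -> d i]
diKK ⇒ diiSiK   [K -> i S i]
diiSiK ⇒ diiiiK   [S -> i]
diiiiK ⇒ diiiiSS   [K -> S S]
diiiiSS ⇒ diiiiiS   [S -> i]
diiiiiS ⇒ diiiiiSK   [S -> S K]
diiiiiSK ⇒ diiiiiKKKK   [S -> K K K]
diiiiiKKKK ⇒ diiiiidiKKK   [K -> d i]
diiiiidiKKK ⇒ diiiiididiKK   [K -> d i]
diiiiididiKK ⇒ diiiiidididiK   [K -> d i]
diiiiidididiK ⇒ diiiiididididi   [K -> d i]

S ⇒ KKK ⇒ diKK ⇒ diiSiK ⇒ diiiiK ⇒ diiiiSS ⇒ diiiiiS ⇒ diiiiiSK ⇒ diiiiiKKKK ⇒ diiiiidiKKK ⇒ diiiiididiKK ⇒ diiiiidididiK ⇒ diiiiididididi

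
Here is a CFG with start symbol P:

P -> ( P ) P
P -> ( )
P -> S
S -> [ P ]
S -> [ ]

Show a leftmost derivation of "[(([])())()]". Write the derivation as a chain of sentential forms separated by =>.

P => S => [P] => [(P)P] => [((P)P)P] => [((S)P)P] => [(([])P)P] => [(([])())P] => [(([])())()]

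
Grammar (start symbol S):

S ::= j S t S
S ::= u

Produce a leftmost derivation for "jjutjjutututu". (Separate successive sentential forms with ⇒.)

S⇒jStS⇒jjStStS⇒jjutStS⇒jjutjStStS⇒jjutjjStStStS⇒jjutjjutStStS⇒jjutjjututStS⇒jjutjjutututS⇒jjutjjutututu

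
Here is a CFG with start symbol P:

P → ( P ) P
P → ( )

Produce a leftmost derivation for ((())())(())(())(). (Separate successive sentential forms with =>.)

P => (P)P => ((P)P)P => ((())P)P => ((())())P => ((())())(P)P => ((())())(())P => ((())())(())(P)P => ((())())(())(())P => ((())())(())(())()

P => (P)P   [P → ( P ) P]
(P)P => ((P)P)P   [P → ( P ) P]
((P)P)P => ((())P)P   [P → ( )]
((())P)P => ((())())P   [P → ( )]
((())())P => ((())())(P)P   [P → ( P ) P]
((())())(P)P => ((())())(())P   [P → ( )]
((())())(())P => ((())())(())(P)P   [P → ( P ) P]
((())())(())(P)P => ((())())(())(())P   [P → ( )]
((())())(())(())P => ((())())(())(())()   [P → ( )]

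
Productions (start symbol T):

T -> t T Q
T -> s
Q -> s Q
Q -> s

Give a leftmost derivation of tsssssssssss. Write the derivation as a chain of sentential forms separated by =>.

T => tTQ   [T -> t T Q]
tTQ => tsQ   [T -> s]
tsQ => tssQ   [Q -> s Q]
tssQ => tsssQ   [Q -> s Q]
tsssQ => tssssQ   [Q -> s Q]
tssssQ => tsssssQ   [Q -> s Q]
tsssssQ => tssssssQ   [Q -> s Q]
tssssssQ => tsssssssQ   [Q -> s Q]
tsssssssQ => tssssssssQ   [Q -> s Q]
tssssssssQ => tsssssssssQ   [Q -> s Q]
tsssssssssQ => tssssssssssQ   [Q -> s Q]
tssssssssssQ => tsssssssssss   [Q -> s]

T => tTQ => tsQ => tssQ => tsssQ => tssssQ => tsssssQ => tssssssQ => tsssssssQ => tssssssssQ => tsssssssssQ => tssssssssssQ => tsssssssssss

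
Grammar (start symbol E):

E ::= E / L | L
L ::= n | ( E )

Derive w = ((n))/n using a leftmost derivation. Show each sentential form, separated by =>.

E => E/L => L/L => (E)/L => (L)/L => ((E))/L => ((L))/L => ((n))/L => ((n))/n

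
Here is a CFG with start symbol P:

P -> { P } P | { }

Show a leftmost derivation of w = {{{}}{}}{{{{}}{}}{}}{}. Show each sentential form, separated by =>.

P => {P}P => {{P}P}P => {{{}}P}P => {{{}}{}}P => {{{}}{}}{P}P => {{{}}{}}{{P}P}P => {{{}}{}}{{{P}P}P}P => {{{}}{}}{{{{}}P}P}P => {{{}}{}}{{{{}}{}}P}P => {{{}}{}}{{{{}}{}}{}}P => {{{}}{}}{{{{}}{}}{}}{}

P => {P}P   [P -> { P } P]
{P}P => {{P}P}P   [P -> { P } P]
{{P}P}P => {{{}}P}P   [P -> { }]
{{{}}P}P => {{{}}{}}P   [P -> { }]
{{{}}{}}P => {{{}}{}}{P}P   [P -> { P } P]
{{{}}{}}{P}P => {{{}}{}}{{P}P}P   [P -> { P } P]
{{{}}{}}{{P}P}P => {{{}}{}}{{{P}P}P}P   [P -> { P } P]
{{{}}{}}{{{P}P}P}P => {{{}}{}}{{{{}}P}P}P   [P -> { }]
{{{}}{}}{{{{}}P}P}P => {{{}}{}}{{{{}}{}}P}P   [P -> { }]
{{{}}{}}{{{{}}{}}P}P => {{{}}{}}{{{{}}{}}{}}P   [P -> { }]
{{{}}{}}{{{{}}{}}{}}P => {{{}}{}}{{{{}}{}}{}}{}   [P -> { }]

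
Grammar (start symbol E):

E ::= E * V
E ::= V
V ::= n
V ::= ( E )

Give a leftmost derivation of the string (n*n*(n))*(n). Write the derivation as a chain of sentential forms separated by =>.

E=>E*V=>V*V=>(E)*V=>(E*V)*V=>(E*V*V)*V=>(V*V*V)*V=>(n*V*V)*V=>(n*n*V)*V=>(n*n*(E))*V=>(n*n*(V))*V=>(n*n*(n))*V=>(n*n*(n))*(E)=>(n*n*(n))*(V)=>(n*n*(n))*(n)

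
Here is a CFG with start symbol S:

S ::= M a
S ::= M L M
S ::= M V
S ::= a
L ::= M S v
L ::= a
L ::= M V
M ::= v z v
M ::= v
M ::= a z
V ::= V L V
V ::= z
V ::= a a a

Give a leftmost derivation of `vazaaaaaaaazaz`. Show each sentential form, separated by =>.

S => MLM => vLM => vMVM => vazVM => vazVLVM => vazVLVLVM => vazaaaLVLVM => vazaaaaVLVM => vazaaaaaaaLVM => vazaaaaaaaaVM => vazaaaaaaaazM => vazaaaaaaaazaz

S => MLM   [S ::= M L M]
MLM => vLM   [M ::= v]
vLM => vMVM   [L ::= M V]
vMVM => vazVM   [M ::= a z]
vazVM => vazVLVM   [V ::= V L V]
vazVLVM => vazVLVLVM   [V ::= V L V]
vazVLVLVM => vazaaaLVLVM   [V ::= a a a]
vazaaaLVLVM => vazaaaaVLVM   [L ::= a]
vazaaaaVLVM => vazaaaaaaaLVM   [V ::= a a a]
vazaaaaaaaLVM => vazaaaaaaaaVM   [L ::= a]
vazaaaaaaaaVM => vazaaaaaaaazM   [V ::= z]
vazaaaaaaaazM => vazaaaaaaaazaz   [M ::= a z]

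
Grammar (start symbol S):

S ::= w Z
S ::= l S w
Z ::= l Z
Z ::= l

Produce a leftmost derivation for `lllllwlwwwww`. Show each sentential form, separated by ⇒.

S ⇒ lSw ⇒ llSww ⇒ lllSwww ⇒ llllSwwww ⇒ lllllSwwwww ⇒ lllllwZwwwww ⇒ lllllwlwwwww

S ⇒ lSw   [S ::= l S w]
lSw ⇒ llSww   [S ::= l S w]
llSww ⇒ lllSwww   [S ::= l S w]
lllSwww ⇒ llllSwwww   [S ::= l S w]
llllSwwww ⇒ lllllSwwwww   [S ::= l S w]
lllllSwwwww ⇒ lllllwZwwwww   [S ::= w Z]
lllllwZwwwww ⇒ lllllwlwwwww   [Z ::= l]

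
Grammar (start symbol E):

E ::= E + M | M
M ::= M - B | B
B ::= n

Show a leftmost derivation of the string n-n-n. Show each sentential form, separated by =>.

E => M => M-B => M-B-B => B-B-B => n-B-B => n-n-B => n-n-n

E => M   [E ::= M]
M => M-B   [M ::= M - B]
M-B => M-B-B   [M ::= M - B]
M-B-B => B-B-B   [M ::= B]
B-B-B => n-B-B   [B ::= n]
n-B-B => n-n-B   [B ::= n]
n-n-B => n-n-n   [B ::= n]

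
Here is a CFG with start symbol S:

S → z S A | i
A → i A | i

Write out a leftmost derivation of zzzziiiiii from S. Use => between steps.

S => zSA => zzSAA => zzzSAAA => zzzzSAAAA => zzzziAAAA => zzzziiAAA => zzzziiiAAA => zzzziiiiAA => zzzziiiiiA => zzzziiiiii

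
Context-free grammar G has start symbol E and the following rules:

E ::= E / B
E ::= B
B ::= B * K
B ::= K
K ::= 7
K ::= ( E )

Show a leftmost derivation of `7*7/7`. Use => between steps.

E => E/B => B/B => B*K/B => K*K/B => 7*K/B => 7*7/B => 7*7/K => 7*7/7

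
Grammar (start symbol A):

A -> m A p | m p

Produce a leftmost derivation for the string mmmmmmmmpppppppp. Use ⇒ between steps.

A ⇒ mAp ⇒ mmApp ⇒ mmmAppp ⇒ mmmmApppp ⇒ mmmmmAppppp ⇒ mmmmmmApppppp ⇒ mmmmmmmAppppppp ⇒ mmmmmmmmpppppppp

A ⇒ mAp   [A -> m A p]
mAp ⇒ mmApp   [A -> m A p]
mmApp ⇒ mmmAppp   [A -> m A p]
mmmAppp ⇒ mmmmApppp   [A -> m A p]
mmmmApppp ⇒ mmmmmAppppp   [A -> m A p]
mmmmmAppppp ⇒ mmmmmmApppppp   [A -> m A p]
mmmmmmApppppp ⇒ mmmmmmmAppppppp   [A -> m A p]
mmmmmmmAppppppp ⇒ mmmmmmmmpppppppp   [A -> m p]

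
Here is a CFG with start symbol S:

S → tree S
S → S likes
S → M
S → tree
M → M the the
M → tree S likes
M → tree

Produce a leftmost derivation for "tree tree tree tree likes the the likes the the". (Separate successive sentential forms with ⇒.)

S ⇒ tree S ⇒ tree M ⇒ tree M the the ⇒ tree tree S likes the the ⇒ tree tree M likes the the ⇒ tree tree M the the likes the the ⇒ tree tree tree S likes the the likes the the ⇒ tree tree tree tree likes the the likes the the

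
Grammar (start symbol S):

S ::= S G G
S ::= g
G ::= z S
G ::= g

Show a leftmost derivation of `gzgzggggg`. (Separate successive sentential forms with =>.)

S => SGG   [S ::= S G G]
SGG => SGGGG   [S ::= S G G]
SGGGG => gGGGG   [S ::= g]
gGGGG => gzSGGG   [G ::= z S]
gzSGGG => gzSGGGGG   [S ::= S G G]
gzSGGGGG => gzgGGGGG   [S ::= g]
gzgGGGGG => gzgzSGGGG   [G ::= z S]
gzgzSGGGG => gzgzgGGGG   [S ::= g]
gzgzgGGGG => gzgzggGGG   [G ::= g]
gzgzggGGG => gzgzgggGG   [G ::= g]
gzgzgggGG => gzgzggggG   [G ::= g]
gzgzggggG => gzgzggggg   [G ::= g]

S => SGG => SGGGG => gGGGG => gzSGGG => gzSGGGGG => gzgGGGGG => gzgzSGGGG => gzgzgGGGG => gzgzggGGG => gzgzgggGG => gzgzggggG => gzgzggggg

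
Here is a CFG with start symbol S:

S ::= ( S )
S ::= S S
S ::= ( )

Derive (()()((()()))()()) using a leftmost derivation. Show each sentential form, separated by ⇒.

S ⇒ (S)   [S ::= ( S )]
(S) ⇒ (SS)   [S ::= S S]
(SS) ⇒ (()S)   [S ::= ( )]
(()S) ⇒ (()SS)   [S ::= S S]
(()SS) ⇒ (()()S)   [S ::= ( )]
(()()S) ⇒ (()()SS)   [S ::= S S]
(()()SS) ⇒ (()()SSS)   [S ::= S S]
(()()SSS) ⇒ (()()(S)SS)   [S ::= ( S )]
(()()(S)SS) ⇒ (()()((S))SS)   [S ::= ( S )]
(()()((S))SS) ⇒ (()()((SS))SS)   [S ::= S S]
(()()((SS))SS) ⇒ (()()((()S))SS)   [S ::= ( )]
(()()((()S))SS) ⇒ (()()((()()))SS)   [S ::= ( )]
(()()((()()))SS) ⇒ (()()((()()))()S)   [S ::= ( )]
(()()((()()))()S) ⇒ (()()((()()))()())   [S ::= ( )]

S ⇒ (S) ⇒ (SS) ⇒ (()S) ⇒ (()SS) ⇒ (()()S) ⇒ (()()SS) ⇒ (()()SSS) ⇒ (()()(S)SS) ⇒ (()()((S))SS) ⇒ (()()((SS))SS) ⇒ (()()((()S))SS) ⇒ (()()((()()))SS) ⇒ (()()((()()))()S) ⇒ (()()((()()))()())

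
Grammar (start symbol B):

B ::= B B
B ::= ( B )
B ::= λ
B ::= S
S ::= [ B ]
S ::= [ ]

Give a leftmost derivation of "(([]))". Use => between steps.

B => (B) => ((B)) => ((S)) => (([]))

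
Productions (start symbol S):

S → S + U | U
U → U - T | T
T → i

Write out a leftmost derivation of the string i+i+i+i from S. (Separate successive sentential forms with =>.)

S => S+U => S+U+U => S+U+U+U => U+U+U+U => T+U+U+U => i+U+U+U => i+T+U+U => i+i+U+U => i+i+T+U => i+i+i+U => i+i+i+T => i+i+i+i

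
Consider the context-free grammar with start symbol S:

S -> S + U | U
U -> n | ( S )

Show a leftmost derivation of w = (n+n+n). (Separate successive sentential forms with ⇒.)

S ⇒ U   [S -> U]
U ⇒ (S)   [U -> ( S )]
(S) ⇒ (S+U)   [S -> S + U]
(S+U) ⇒ (S+U+U)   [S -> S + U]
(S+U+U) ⇒ (U+U+U)   [S -> U]
(U+U+U) ⇒ (n+U+U)   [U -> n]
(n+U+U) ⇒ (n+n+U)   [U -> n]
(n+n+U) ⇒ (n+n+n)   [U -> n]

S⇒U⇒(S)⇒(S+U)⇒(S+U+U)⇒(U+U+U)⇒(n+U+U)⇒(n+n+U)⇒(n+n+n)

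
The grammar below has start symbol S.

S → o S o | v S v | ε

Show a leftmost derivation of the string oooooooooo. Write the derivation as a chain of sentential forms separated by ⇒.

S ⇒ oSo ⇒ ooSoo ⇒ oooSooo ⇒ ooooSoooo ⇒ oooooSooooo ⇒ oooooooooo

S ⇒ oSo   [S → o S o]
oSo ⇒ ooSoo   [S → o S o]
ooSoo ⇒ oooSooo   [S → o S o]
oooSooo ⇒ ooooSoooo   [S → o S o]
ooooSoooo ⇒ oooooSooooo   [S → o S o]
oooooSooooo ⇒ oooooooooo   [S → ε]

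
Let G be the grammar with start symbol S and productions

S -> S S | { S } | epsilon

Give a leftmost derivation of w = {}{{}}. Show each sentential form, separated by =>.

S=>SS=>{S}S=>{}S=>{}SS=>{}{S}S=>{}{SS}S=>{}{SSS}S=>{}{{S}SS}S=>{}{{}SS}S=>{}{{}S}S=>{}{{}}S=>{}{{}}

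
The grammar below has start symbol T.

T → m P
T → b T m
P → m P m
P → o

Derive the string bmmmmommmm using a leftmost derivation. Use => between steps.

T=>bTm=>bmPm=>bmmPmm=>bmmmPmmm=>bmmmmPmmmm=>bmmmmommmm

T => bTm   [T → b T m]
bTm => bmPm   [T → m P]
bmPm => bmmPmm   [P → m P m]
bmmPmm => bmmmPmmm   [P → m P m]
bmmmPmmm => bmmmmPmmmm   [P → m P m]
bmmmmPmmmm => bmmmmommmm   [P → o]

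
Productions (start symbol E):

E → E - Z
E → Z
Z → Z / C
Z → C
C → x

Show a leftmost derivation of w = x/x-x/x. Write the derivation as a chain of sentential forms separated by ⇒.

E ⇒ E-Z ⇒ Z-Z ⇒ Z/C-Z ⇒ C/C-Z ⇒ x/C-Z ⇒ x/x-Z ⇒ x/x-Z/C ⇒ x/x-C/C ⇒ x/x-x/C ⇒ x/x-x/x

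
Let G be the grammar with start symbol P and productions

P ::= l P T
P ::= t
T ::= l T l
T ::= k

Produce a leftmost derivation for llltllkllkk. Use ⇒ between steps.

P⇒lPT⇒llPTT⇒lllPTTT⇒llltTTT⇒llltlTlTT⇒llltllTllTT⇒llltllkllTT⇒llltllkllkT⇒llltllkllkk

P ⇒ lPT   [P ::= l P T]
lPT ⇒ llPTT   [P ::= l P T]
llPTT ⇒ lllPTTT   [P ::= l P T]
lllPTTT ⇒ llltTTT   [P ::= t]
llltTTT ⇒ llltlTlTT   [T ::= l T l]
llltlTlTT ⇒ llltllTllTT   [T ::= l T l]
llltllTllTT ⇒ llltllkllTT   [T ::= k]
llltllkllTT ⇒ llltllkllkT   [T ::= k]
llltllkllkT ⇒ llltllkllkk   [T ::= k]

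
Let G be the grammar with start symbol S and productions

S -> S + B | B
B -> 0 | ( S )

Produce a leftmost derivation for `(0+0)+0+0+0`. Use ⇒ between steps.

S ⇒ S+B ⇒ S+B+B ⇒ S+B+B+B ⇒ B+B+B+B ⇒ (S)+B+B+B ⇒ (S+B)+B+B+B ⇒ (B+B)+B+B+B ⇒ (0+B)+B+B+B ⇒ (0+0)+B+B+B ⇒ (0+0)+0+B+B ⇒ (0+0)+0+0+B ⇒ (0+0)+0+0+0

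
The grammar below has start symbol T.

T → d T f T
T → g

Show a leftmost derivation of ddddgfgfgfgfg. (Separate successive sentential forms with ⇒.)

T ⇒ dTfT   [T → d T f T]
dTfT ⇒ ddTfTfT   [T → d T f T]
ddTfTfT ⇒ dddTfTfTfT   [T → d T f T]
dddTfTfTfT ⇒ ddddTfTfTfTfT   [T → d T f T]
ddddTfTfTfTfT ⇒ ddddgfTfTfTfT   [T → g]
ddddgfTfTfTfT ⇒ ddddgfgfTfTfT   [T → g]
ddddgfgfTfTfT ⇒ ddddgfgfgfTfT   [T → g]
ddddgfgfgfTfT ⇒ ddddgfgfgfgfT   [T → g]
ddddgfgfgfgfT ⇒ ddddgfgfgfgfg   [T → g]

T ⇒ dTfT ⇒ ddTfTfT ⇒ dddTfTfTfT ⇒ ddddTfTfTfTfT ⇒ ddddgfTfTfTfT ⇒ ddddgfgfTfTfT ⇒ ddddgfgfgfTfT ⇒ ddddgfgfgfgfT ⇒ ddddgfgfgfgfg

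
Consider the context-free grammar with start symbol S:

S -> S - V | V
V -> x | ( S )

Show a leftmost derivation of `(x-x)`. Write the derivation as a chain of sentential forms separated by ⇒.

S ⇒ V ⇒ (S) ⇒ (S-V) ⇒ (V-V) ⇒ (x-V) ⇒ (x-x)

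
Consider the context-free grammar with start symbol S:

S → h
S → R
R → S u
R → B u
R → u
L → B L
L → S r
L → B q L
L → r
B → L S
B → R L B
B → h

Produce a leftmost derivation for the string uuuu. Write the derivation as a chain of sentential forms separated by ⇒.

S ⇒ R   [S → R]
R ⇒ Su   [R → S u]
Su ⇒ Ru   [S → R]
Ru ⇒ Suu   [R → S u]
Suu ⇒ Ruu   [S → R]
Ruu ⇒ Suuu   [R → S u]
Suuu ⇒ Ruuu   [S → R]
Ruuu ⇒ uuuu   [R → u]

S⇒R⇒Su⇒Ru⇒Suu⇒Ruu⇒Suuu⇒Ruuu⇒uuuu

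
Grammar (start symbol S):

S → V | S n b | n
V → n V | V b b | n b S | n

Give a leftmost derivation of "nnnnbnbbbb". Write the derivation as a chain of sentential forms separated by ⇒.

S ⇒ V   [S → V]
V ⇒ Vbb   [V → V b b]
Vbb ⇒ nVbb   [V → n V]
nVbb ⇒ nnVbb   [V → n V]
nnVbb ⇒ nnVbbbb   [V → V b b]
nnVbbbb ⇒ nnnVbbbb   [V → n V]
nnnVbbbb ⇒ nnnnbSbbbb   [V → n b S]
nnnnbSbbbb ⇒ nnnnbVbbbb   [S → V]
nnnnbVbbbb ⇒ nnnnbnbbbb   [V → n]

S ⇒ V ⇒ Vbb ⇒ nVbb ⇒ nnVbb ⇒ nnVbbbb ⇒ nnnVbbbb ⇒ nnnnbSbbbb ⇒ nnnnbVbbbb ⇒ nnnnbnbbbb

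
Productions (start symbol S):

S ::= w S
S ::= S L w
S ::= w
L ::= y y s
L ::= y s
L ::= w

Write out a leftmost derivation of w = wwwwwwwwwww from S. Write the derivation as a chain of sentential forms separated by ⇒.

S ⇒ wS ⇒ wwS ⇒ wwSLw ⇒ wwSLwLw ⇒ wwwSLwLw ⇒ wwwwSLwLw ⇒ wwwwwSLwLw ⇒ wwwwwwSLwLw ⇒ wwwwwwwLwLw ⇒ wwwwwwwwwLw ⇒ wwwwwwwwwww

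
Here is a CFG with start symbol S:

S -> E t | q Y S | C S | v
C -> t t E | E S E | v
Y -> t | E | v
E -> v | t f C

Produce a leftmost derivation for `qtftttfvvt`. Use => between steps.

S => qYS => qES => qtfCS => qtfttES => qtftttfCS => qtftttfvS => qtftttfvEt => qtftttfvvt

S => qYS   [S -> q Y S]
qYS => qES   [Y -> E]
qES => qtfCS   [E -> t f C]
qtfCS => qtfttES   [C -> t t E]
qtfttES => qtftttfCS   [E -> t f C]
qtftttfCS => qtftttfvS   [C -> v]
qtftttfvS => qtftttfvEt   [S -> E t]
qtftttfvEt => qtftttfvvt   [E -> v]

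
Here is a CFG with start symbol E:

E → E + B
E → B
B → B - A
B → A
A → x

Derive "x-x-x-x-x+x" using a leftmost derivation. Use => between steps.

E => E+B => B+B => B-A+B => B-A-A+B => B-A-A-A+B => B-A-A-A-A+B => A-A-A-A-A+B => x-A-A-A-A+B => x-x-A-A-A+B => x-x-x-A-A+B => x-x-x-x-A+B => x-x-x-x-x+B => x-x-x-x-x+A => x-x-x-x-x+x

E => E+B   [E → E + B]
E+B => B+B   [E → B]
B+B => B-A+B   [B → B - A]
B-A+B => B-A-A+B   [B → B - A]
B-A-A+B => B-A-A-A+B   [B → B - A]
B-A-A-A+B => B-A-A-A-A+B   [B → B - A]
B-A-A-A-A+B => A-A-A-A-A+B   [B → A]
A-A-A-A-A+B => x-A-A-A-A+B   [A → x]
x-A-A-A-A+B => x-x-A-A-A+B   [A → x]
x-x-A-A-A+B => x-x-x-A-A+B   [A → x]
x-x-x-A-A+B => x-x-x-x-A+B   [A → x]
x-x-x-x-A+B => x-x-x-x-x+B   [A → x]
x-x-x-x-x+B => x-x-x-x-x+A   [B → A]
x-x-x-x-x+A => x-x-x-x-x+x   [A → x]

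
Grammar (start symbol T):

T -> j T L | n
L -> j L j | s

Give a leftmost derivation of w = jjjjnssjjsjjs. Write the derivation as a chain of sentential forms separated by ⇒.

T⇒jTL⇒jjTLL⇒jjjTLLL⇒jjjjTLLLL⇒jjjjnLLLL⇒jjjjnsLLL⇒jjjjnssLL⇒jjjjnssjLjL⇒jjjjnssjjLjjL⇒jjjjnssjjsjjL⇒jjjjnssjjsjjs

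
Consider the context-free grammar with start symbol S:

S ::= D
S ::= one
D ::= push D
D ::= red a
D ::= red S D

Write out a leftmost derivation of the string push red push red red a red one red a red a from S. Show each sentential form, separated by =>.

S => D   [S ::= D]
D => push D   [D ::= push D]
push D => push red S D   [D ::= red S D]
push red S D => push red D D   [S ::= D]
push red D D => push red push D D   [D ::= push D]
push red push D D => push red push red S D D   [D ::= red S D]
push red push red S D D => push red push red D D D   [S ::= D]
push red push red D D D => push red push red red a D D   [D ::= red a]
push red push red red a D D => push red push red red a red S D D   [D ::= red S D]
push red push red red a red S D D => push red push red red a red one D D   [S ::= one]
push red push red red a red one D D => push red push red red a red one red a D   [D ::= red a]
push red push red red a red one red a D => push red push red red a red one red a red a   [D ::= red a]

S => D => push D => push red S D => push red D D => push red push D D => push red push red S D D => push red push red D D D => push red push red red a D D => push red push red red a red S D D => push red push red red a red one D D => push red push red red a red one red a D => push red push red red a red one red a red a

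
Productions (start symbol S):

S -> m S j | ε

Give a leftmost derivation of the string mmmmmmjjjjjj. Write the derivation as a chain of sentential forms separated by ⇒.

S ⇒ mSj ⇒ mmSjj ⇒ mmmSjjj ⇒ mmmmSjjjj ⇒ mmmmmSjjjjj ⇒ mmmmmmSjjjjjj ⇒ mmmmmmjjjjjj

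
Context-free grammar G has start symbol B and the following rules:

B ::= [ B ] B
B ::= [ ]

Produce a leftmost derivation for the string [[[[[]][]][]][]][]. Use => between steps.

B=>[B]B=>[[B]B]B=>[[[B]B]B]B=>[[[[B]B]B]B]B=>[[[[[]]B]B]B]B=>[[[[[]][]]B]B]B=>[[[[[]][]][]]B]B=>[[[[[]][]][]][]]B=>[[[[[]][]][]][]][]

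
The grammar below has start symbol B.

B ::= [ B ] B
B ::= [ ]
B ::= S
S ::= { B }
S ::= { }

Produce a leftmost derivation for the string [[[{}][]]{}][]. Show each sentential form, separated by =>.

B => [B]B => [[B]B]B => [[[B]B]B]B => [[[S]B]B]B => [[[{}]B]B]B => [[[{}][]]B]B => [[[{}][]]S]B => [[[{}][]]{}]B => [[[{}][]]{}][]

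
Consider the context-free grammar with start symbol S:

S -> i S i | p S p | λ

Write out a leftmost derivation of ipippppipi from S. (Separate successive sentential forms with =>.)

S => iSi => ipSpi => ipiSipi => ipipSpipi => ipippSppipi => ipippppipi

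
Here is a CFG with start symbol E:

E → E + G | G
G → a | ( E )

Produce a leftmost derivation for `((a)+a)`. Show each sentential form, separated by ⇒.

E ⇒ G   [E → G]
G ⇒ (E)   [G → ( E )]
(E) ⇒ (E+G)   [E → E + G]
(E+G) ⇒ (G+G)   [E → G]
(G+G) ⇒ ((E)+G)   [G → ( E )]
((E)+G) ⇒ ((G)+G)   [E → G]
((G)+G) ⇒ ((a)+G)   [G → a]
((a)+G) ⇒ ((a)+a)   [G → a]

E ⇒ G ⇒ (E) ⇒ (E+G) ⇒ (G+G) ⇒ ((E)+G) ⇒ ((G)+G) ⇒ ((a)+G) ⇒ ((a)+a)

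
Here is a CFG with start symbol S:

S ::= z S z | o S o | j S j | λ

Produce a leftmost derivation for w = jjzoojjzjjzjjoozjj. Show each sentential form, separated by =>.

S => jSj => jjSjj => jjzSzjj => jjzoSozjj => jjzooSoozjj => jjzoojSjoozjj => jjzoojjSjjoozjj => jjzoojjzSzjjoozjj => jjzoojjzjSjzjjoozjj => jjzoojjzjjzjjoozjj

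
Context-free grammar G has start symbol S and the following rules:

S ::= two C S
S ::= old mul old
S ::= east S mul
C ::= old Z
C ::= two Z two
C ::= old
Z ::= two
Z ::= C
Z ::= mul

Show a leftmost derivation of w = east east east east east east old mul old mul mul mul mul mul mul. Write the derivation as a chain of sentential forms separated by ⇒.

S ⇒ east S mul ⇒ east east S mul mul ⇒ east east east S mul mul mul ⇒ east east east east S mul mul mul mul ⇒ east east east east east S mul mul mul mul mul ⇒ east east east east east east S mul mul mul mul mul mul ⇒ east east east east east east old mul old mul mul mul mul mul mul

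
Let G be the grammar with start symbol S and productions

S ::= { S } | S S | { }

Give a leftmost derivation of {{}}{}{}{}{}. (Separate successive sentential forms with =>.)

S=>SS=>SSS=>SSSS=>SSSSS=>{S}SSSS=>{{}}SSSS=>{{}}{}SSS=>{{}}{}{}SS=>{{}}{}{}{}S=>{{}}{}{}{}{}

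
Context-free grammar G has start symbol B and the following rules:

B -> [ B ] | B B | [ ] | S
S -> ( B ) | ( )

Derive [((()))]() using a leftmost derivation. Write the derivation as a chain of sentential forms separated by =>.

B=>BB=>[B]B=>[S]B=>[(B)]B=>[(S)]B=>[((B))]B=>[((S))]B=>[((()))]B=>[((()))]S=>[((()))]()

B => BB   [B -> B B]
BB => [B]B   [B -> [ B ]]
[B]B => [S]B   [B -> S]
[S]B => [(B)]B   [S -> ( B )]
[(B)]B => [(S)]B   [B -> S]
[(S)]B => [((B))]B   [S -> ( B )]
[((B))]B => [((S))]B   [B -> S]
[((S))]B => [((()))]B   [S -> ( )]
[((()))]B => [((()))]S   [B -> S]
[((()))]S => [((()))]()   [S -> ( )]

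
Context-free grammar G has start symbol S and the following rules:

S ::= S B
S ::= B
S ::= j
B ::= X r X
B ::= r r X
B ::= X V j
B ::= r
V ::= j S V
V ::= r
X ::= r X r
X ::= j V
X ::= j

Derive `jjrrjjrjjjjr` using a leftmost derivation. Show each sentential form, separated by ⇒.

S ⇒ SB ⇒ jB ⇒ jXrX ⇒ jjVrX ⇒ jjrrX ⇒ jjrrjV ⇒ jjrrjjSV ⇒ jjrrjjBV ⇒ jjrrjjrV ⇒ jjrrjjrjSV ⇒ jjrrjjrjjV ⇒ jjrrjjrjjjSV ⇒ jjrrjjrjjjjV ⇒ jjrrjjrjjjjr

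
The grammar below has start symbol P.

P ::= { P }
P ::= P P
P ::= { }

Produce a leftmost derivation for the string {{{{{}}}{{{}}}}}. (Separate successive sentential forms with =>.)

P => {P} => {{P}} => {{PP}} => {{{P}P}} => {{{{P}}P}} => {{{{{}}}P}} => {{{{{}}}{P}}} => {{{{{}}}{{P}}}} => {{{{{}}}{{{}}}}}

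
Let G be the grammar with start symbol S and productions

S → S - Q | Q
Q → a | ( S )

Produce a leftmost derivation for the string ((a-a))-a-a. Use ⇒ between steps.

S ⇒ S-Q   [S → S - Q]
S-Q ⇒ S-Q-Q   [S → S - Q]
S-Q-Q ⇒ Q-Q-Q   [S → Q]
Q-Q-Q ⇒ (S)-Q-Q   [Q → ( S )]
(S)-Q-Q ⇒ (Q)-Q-Q   [S → Q]
(Q)-Q-Q ⇒ ((S))-Q-Q   [Q → ( S )]
((S))-Q-Q ⇒ ((S-Q))-Q-Q   [S → S - Q]
((S-Q))-Q-Q ⇒ ((Q-Q))-Q-Q   [S → Q]
((Q-Q))-Q-Q ⇒ ((a-Q))-Q-Q   [Q → a]
((a-Q))-Q-Q ⇒ ((a-a))-Q-Q   [Q → a]
((a-a))-Q-Q ⇒ ((a-a))-a-Q   [Q → a]
((a-a))-a-Q ⇒ ((a-a))-a-a   [Q → a]

S⇒S-Q⇒S-Q-Q⇒Q-Q-Q⇒(S)-Q-Q⇒(Q)-Q-Q⇒((S))-Q-Q⇒((S-Q))-Q-Q⇒((Q-Q))-Q-Q⇒((a-Q))-Q-Q⇒((a-a))-Q-Q⇒((a-a))-a-Q⇒((a-a))-a-a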